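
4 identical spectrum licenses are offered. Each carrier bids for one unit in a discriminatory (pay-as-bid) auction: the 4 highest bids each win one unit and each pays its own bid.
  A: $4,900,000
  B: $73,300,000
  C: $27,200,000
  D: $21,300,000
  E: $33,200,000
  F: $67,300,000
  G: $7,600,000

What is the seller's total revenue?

Total revenue: $201,000,000

Bids ranked high→low: 73,300,000 (B), 67,300,000 (F), 33,200,000 (E), 27,200,000 (C), 21,300,000 (D), 7,600,000 (G), …
Top 4: B, F, E, C.
Total revenue = 73,300,000 + 67,300,000 + 33,200,000 + 27,200,000 = $201,000,000.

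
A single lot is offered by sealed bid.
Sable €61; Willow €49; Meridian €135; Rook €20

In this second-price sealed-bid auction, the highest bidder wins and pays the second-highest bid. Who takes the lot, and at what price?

Sorting bids: 135 (Meridian) > 61 (Sable) > 49 (Willow) > 20 (Rook)
Meridian wins with the highest bid; price is set by the runner-up at €61.

Meridian pays €61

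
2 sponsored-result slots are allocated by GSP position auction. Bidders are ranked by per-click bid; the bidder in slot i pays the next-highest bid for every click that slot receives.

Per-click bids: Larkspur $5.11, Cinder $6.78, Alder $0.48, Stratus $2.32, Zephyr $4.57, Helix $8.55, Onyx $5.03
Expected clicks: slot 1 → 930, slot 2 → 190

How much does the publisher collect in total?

Sorting advertisers: $8.55 (Helix) > $6.78 (Cinder) > $5.11 (Larkspur) > …
Slot 1: Helix pays $6.78 × 930 = $6305.40
Slot 2: Cinder pays $5.11 × 190 = $970.90
Total = $7276.30

Total revenue: $7276.30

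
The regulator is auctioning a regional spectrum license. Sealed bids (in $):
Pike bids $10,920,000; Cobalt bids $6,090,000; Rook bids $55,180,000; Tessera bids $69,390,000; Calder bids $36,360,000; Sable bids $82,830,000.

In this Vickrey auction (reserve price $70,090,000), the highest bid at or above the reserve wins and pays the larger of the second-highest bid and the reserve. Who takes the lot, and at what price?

Sable pays $70,090,000

Bids in order: 82,830,000 (Sable) > 69,390,000 (Tessera) > 55,180,000 (Rook) > 36,360,000 (Calder) > 10,920,000 (Pike) > 6,090,000 (Cobalt)
Sable has the top bid at or above the reserve ($82,830,000).
Second-highest bid $69,390,000 is below the reserve $70,090,000, so the reserve binds → payment $70,090,000.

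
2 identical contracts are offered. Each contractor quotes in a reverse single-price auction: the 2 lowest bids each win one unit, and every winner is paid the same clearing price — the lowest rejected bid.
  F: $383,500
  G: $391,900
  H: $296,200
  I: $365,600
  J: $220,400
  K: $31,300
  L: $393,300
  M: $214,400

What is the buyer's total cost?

Ordering the bids: 31,300 (K), 214,400 (M), 220,400 (J), 296,200 (H), …
The 2 lowest are K, M.
Lowest unsuccessful bid: $220,400 → clearing price.
Total cost = 2 × $220,400 = $440,800.

Total cost: $440,800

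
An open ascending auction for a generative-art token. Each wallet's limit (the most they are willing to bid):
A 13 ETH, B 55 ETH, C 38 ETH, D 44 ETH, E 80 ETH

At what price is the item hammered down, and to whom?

E wins at 55 ETH

Open ascending-bid auction: the price rises until one bidder remains; the winner pays the price at which the last rival dropped out.
Limits ranked: 80 (E) > 55 (B) > 44 (D) > 38 (C) > 13 (A)
B is the last rival to drop out, at 55 ETH; E remains and wins at that price.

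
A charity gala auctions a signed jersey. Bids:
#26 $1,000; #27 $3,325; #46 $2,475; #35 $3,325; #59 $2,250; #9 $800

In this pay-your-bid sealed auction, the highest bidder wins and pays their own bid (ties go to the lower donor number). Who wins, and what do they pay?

Pay-your-bid sealed auction: the highest bidder wins and pays their own bid.
Sorting bids: 3,325 (#27) > 3,325 (#35) > 2,475 (#46) > 2,250 (#59) > 1,000 (#26) > 800 (#9)
Tie at $3,325 → #27 wins by tie-break.
#27 is highest → pays own bid, $3,325.

#27 pays $3,325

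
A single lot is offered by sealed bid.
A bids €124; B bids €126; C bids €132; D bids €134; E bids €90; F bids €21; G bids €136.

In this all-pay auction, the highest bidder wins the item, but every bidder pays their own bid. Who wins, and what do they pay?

G pays €136

Sorting bids: 136 (G) > 134 (D) > 132 (C) > 126 (B) > 124 (A) > 90 (E) > …
G wins with the top bid; all bids are sunk regardless.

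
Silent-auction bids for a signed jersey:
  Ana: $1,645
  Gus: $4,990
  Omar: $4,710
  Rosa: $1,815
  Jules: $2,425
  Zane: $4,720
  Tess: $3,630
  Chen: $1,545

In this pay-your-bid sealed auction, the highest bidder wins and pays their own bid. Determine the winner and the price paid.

Gus pays $4,990

Bids in order: 4,990 (Gus) > 4,720 (Zane) > 4,710 (Omar) > 3,630 (Tess) > 2,425 (Jules) > 1,815 (Rosa) > …
Gus is highest → pays own bid, $4,990.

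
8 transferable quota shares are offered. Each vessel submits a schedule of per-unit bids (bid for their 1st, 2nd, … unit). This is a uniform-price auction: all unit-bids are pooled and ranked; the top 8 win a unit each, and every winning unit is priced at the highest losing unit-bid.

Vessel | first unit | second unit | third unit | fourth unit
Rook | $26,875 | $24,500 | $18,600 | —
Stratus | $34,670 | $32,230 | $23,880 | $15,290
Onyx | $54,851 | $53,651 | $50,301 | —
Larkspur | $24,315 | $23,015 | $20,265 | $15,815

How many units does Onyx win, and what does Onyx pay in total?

Merging the schedules and taking the best 8: 54,851 (Onyx-1), 53,651 (Onyx-2), 50,301 (Onyx-3), 34,670 (Stratus-1), 32,230 (Stratus-2), 26,875 (Rook-1), 24,500 (Rook-2), 24,315 (Larkspur-1)
First bid not allocated: $23,880.
Onyx wins 3 unit(s) at $23,880 each.

Onyx: 3 units, pays $71,640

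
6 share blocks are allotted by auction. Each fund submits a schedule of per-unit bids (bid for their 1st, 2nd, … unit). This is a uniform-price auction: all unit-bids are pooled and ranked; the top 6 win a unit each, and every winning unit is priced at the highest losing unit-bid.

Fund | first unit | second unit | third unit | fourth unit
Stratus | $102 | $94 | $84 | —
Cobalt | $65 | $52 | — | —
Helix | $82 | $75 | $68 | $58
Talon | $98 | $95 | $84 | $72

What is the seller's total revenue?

Total revenue: $492

Pooled unit-bids ranked (top 6): 102 (Stratus-1), 98 (Talon-1), 95 (Talon-2), 94 (Stratus-2), 84 (Stratus-3), 84 (Talon-3)
Highest rejected unit-bid = $82.
Allocation: Stratus 3, Talon 3. Every unit priced at $82.
Revenue = 6 × 82 = $492.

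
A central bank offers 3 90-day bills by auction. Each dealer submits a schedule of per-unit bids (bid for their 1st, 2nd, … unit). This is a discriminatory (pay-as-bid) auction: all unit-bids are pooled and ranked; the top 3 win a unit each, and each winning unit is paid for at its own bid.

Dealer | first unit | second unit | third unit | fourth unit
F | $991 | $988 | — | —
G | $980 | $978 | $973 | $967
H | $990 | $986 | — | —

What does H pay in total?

Pooled unit-bids ranked (top 3): 991 (F-1), 990 (H-1), 988 (F-2)
Next rejected bid: $986 (not a price — pay-as-bid).
H's winning unit-bids: 990 = $990.

H pays $990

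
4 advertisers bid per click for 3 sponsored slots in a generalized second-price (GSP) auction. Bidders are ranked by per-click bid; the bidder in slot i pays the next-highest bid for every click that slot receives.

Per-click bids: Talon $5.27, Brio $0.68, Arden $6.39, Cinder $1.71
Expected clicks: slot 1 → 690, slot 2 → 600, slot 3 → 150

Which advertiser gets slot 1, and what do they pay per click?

Arden; $5.27 per click

Ranked by bid: $6.39 (Arden) > $5.27 (Talon) > $1.71 (Cinder) > $0.68 (Brio)
Slot 1 goes to the first-ranked bidder, Arden, who pays the next bid down: $5.27/click.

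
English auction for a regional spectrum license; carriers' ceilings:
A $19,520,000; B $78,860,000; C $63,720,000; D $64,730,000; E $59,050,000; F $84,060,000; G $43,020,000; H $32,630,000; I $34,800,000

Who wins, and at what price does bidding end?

F wins at $78,860,000

Limits ranked: 84,060,000 (F) > 78,860,000 (B) > 64,730,000 (D) > 63,720,000 (C) > 59,050,000 (E) > 43,020,000 (G) > …
Bidding ends when B exits at $78,860,000; F takes it.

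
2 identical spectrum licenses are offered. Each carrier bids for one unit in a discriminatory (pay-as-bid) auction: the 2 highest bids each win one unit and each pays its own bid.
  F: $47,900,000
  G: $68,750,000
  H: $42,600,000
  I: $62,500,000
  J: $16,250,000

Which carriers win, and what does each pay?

Sorting: 68,750,000 (G), 62,500,000 (I), 47,900,000 (F), 42,600,000 (H), …
Top 2: G, I.
Each winner pays its own bid: G $68,750,000, I $62,500,000.

G $68,750,000, I $62,500,000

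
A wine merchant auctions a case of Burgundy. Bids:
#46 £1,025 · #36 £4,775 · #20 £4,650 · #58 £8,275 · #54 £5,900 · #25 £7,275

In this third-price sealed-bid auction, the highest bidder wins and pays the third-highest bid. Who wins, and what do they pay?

Third-price sealed-bid auction: the highest bidder wins and pays the third-highest bid.
Bids ranked: 8,275 (#58) > 7,275 (#25) > 5,900 (#54) > 4,775 (#36) > 4,650 (#20) > 1,025 (#46)
#58 is highest; pays the third-highest bid, £5,900.

#58 pays £5,900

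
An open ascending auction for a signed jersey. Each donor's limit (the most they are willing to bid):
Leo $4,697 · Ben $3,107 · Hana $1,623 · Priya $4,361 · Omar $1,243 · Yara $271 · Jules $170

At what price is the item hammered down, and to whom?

Leo wins at $4,361

Rule: the price rises until one bidder remains; the winner pays the price at which the last rival dropped out.
Limits in order: 4,697 (Leo) > 4,361 (Priya) > 3,107 (Ben) > 1,623 (Hana) > 1,243 (Omar) > 271 (Yara) > …
Bidding ends when Priya exits at $4,361; Leo takes it.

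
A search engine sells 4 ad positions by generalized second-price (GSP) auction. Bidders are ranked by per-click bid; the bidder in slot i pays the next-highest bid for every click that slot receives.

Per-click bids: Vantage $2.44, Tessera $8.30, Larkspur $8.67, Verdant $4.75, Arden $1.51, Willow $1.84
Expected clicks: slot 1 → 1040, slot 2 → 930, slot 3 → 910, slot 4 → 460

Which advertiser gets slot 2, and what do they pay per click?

Tessera; $4.75 per click

Ranked by bid: $8.67 (Larkspur) > $8.30 (Tessera) > $4.75 (Verdant) > $2.44 (Vantage) > $1.84 (Willow) > …
Slot 2 goes to the second-ranked bidder, Tessera, who pays the next bid down: $4.75/click.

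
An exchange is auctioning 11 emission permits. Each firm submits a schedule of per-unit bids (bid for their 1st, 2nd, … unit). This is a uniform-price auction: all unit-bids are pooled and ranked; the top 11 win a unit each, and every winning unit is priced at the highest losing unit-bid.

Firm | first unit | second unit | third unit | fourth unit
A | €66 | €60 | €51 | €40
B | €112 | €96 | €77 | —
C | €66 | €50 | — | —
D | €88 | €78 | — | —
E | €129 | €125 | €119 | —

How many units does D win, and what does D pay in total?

D: 2 units, pays €102

All unit-bids, highest first — top 11: 129 (E-1), 125 (E-2), 119 (E-3), 112 (B-1), 96 (B-2), 88 (D-1), 78 (D-2), 77 (B-3), 66 (A-1), 66 (C-1), 60 (A-2)
Highest rejected unit-bid = €51.
D wins 2 unit(s) at €51 each.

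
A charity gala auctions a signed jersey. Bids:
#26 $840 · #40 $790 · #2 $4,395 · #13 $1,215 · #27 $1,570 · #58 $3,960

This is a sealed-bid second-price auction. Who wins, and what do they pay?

#2 pays $3,960

Sealed-bid second-price auction: the highest bidder wins and pays the second-highest bid.
Bids in order: 4,395 (#2) > 3,960 (#58) > 1,570 (#27) > 1,215 (#13) > 840 (#26) > 790 (#40)
Second-price: #2 pays #58's bid of $3,960.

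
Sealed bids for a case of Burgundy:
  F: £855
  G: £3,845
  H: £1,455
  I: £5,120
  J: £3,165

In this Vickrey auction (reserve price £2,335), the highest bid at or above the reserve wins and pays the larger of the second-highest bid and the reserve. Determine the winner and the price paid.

I pays £3,845

Vickrey auction (reserve price £2,335): the highest bid at or above the reserve wins and pays the larger of the second-highest bid and the reserve.
Sorting bids: 5,120 (I) > 3,845 (G) > 3,165 (J) > 1,455 (H) > 855 (F)
I has the top bid at or above the reserve (£5,120).
Second-highest bid £3,845 exceeds the reserve £2,335 → payment £3,845.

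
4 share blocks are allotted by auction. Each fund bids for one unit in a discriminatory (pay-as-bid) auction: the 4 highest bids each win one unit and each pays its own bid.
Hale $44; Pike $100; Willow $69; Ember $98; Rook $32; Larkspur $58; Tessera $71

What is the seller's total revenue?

Bids ranked high→low: 100 (Pike), 98 (Ember), 71 (Tessera), 69 (Willow), 58 (Larkspur), 44 (Hale), …
Top 4: Pike, Ember, Tessera, Willow.
Total revenue = 100 + 98 + 71 + 69 = $338.

Total revenue: $338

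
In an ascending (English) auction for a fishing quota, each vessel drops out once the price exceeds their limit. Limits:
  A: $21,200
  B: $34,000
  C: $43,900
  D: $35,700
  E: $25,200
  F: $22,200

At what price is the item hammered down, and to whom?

Limits ranked: 43,900 (C) > 35,700 (D) > 34,000 (B) > 25,200 (E) > 22,200 (F) > 21,200 (A)
D is the last rival to drop out, at $35,700; C remains and wins at that price.

C wins at $35,700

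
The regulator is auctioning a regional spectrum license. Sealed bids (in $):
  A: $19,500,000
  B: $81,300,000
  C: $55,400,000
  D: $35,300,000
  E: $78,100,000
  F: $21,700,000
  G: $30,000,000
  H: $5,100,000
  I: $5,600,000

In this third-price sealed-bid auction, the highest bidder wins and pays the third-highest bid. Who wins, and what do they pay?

B pays $55,400,000

Bids in order: 81,300,000 (B) > 78,100,000 (E) > 55,400,000 (C) > 35,300,000 (D) > 30,000,000 (G) > 21,700,000 (F) > …
B is highest; pays the third-highest bid, $55,400,000.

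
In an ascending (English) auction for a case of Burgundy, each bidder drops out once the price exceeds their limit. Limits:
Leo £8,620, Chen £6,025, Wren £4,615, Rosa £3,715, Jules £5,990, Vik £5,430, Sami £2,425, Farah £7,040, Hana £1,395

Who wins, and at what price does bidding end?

Leo wins at £7,040

Limits ranked: 8,620 (Leo) > 7,040 (Farah) > 6,025 (Chen) > 5,990 (Jules) > 5,430 (Vik) > 4,615 (Wren) > …
Bidding ends when Farah exits at £7,040; Leo takes it.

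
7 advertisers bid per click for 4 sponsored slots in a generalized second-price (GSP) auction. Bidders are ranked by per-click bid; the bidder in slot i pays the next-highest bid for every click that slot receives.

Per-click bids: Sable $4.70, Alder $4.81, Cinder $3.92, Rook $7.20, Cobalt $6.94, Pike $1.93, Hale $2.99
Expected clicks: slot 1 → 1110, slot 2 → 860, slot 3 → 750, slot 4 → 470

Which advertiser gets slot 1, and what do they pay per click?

Ranked by bid: $7.20 (Rook) > $6.94 (Cobalt) > $4.81 (Alder) > $4.70 (Sable) > $3.92 (Cinder) > …
Slot 1 goes to the first-ranked bidder, Rook, who pays the next bid down: $6.94/click.

Rook; $6.94 per click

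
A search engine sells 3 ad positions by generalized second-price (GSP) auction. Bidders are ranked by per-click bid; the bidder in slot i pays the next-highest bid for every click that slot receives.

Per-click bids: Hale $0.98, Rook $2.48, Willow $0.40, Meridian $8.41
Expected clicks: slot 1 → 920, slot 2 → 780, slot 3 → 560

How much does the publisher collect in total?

Total revenue: $3270.00

Sorting advertisers: $8.41 (Meridian) > $2.48 (Rook) > $0.98 (Hale) > $0.40 (Willow)
Slot 1: Meridian pays $2.48 × 920 = $2281.60
Slot 2: Rook pays $0.98 × 780 = $764.40
Slot 3: Hale pays $0.40 × 560 = $224.00
Total = $3270.00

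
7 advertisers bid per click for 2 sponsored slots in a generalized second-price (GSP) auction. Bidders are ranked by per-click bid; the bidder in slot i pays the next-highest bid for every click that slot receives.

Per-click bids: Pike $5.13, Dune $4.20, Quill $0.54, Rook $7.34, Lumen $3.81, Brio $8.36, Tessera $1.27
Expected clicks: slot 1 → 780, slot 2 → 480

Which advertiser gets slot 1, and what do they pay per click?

Brio; $7.34 per click

Sorting advertisers: $8.36 (Brio) > $7.34 (Rook) > $5.13 (Pike) > …
Slot 1 goes to the first-ranked bidder, Brio, who pays the next bid down: $7.34/click.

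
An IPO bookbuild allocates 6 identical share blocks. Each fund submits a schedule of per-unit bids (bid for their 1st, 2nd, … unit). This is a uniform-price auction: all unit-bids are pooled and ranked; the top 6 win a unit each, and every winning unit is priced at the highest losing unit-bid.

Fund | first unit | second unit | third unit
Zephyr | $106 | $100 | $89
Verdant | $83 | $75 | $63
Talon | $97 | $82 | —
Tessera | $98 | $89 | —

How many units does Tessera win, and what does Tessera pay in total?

Tessera: 2 units, pays $166

Merging the schedules and taking the best 6: 106 (Zephyr-1), 100 (Zephyr-2), 98 (Tessera-1), 97 (Talon-1), 89 (Zephyr-3), 89 (Tessera-2)
The (k+1)-th unit-bid is $83.
Tessera wins 2 unit(s) at $83 each.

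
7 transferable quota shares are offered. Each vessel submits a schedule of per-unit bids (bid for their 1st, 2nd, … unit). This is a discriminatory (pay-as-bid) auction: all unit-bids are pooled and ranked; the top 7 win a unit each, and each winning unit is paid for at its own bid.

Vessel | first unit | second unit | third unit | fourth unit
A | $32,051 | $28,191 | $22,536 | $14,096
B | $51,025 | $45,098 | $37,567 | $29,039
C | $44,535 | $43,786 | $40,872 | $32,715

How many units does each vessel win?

B 3, C 4

All unit-bids, highest first — top 7: 51,025 (B-1), 45,098 (B-2), 44,535 (C-1), 43,786 (C-2), 40,872 (C-3), 37,567 (B-3), 32,715 (C-4)
Next rejected bid: $32,051 (not a price — pay-as-bid).
Allocation: B 3, C 4.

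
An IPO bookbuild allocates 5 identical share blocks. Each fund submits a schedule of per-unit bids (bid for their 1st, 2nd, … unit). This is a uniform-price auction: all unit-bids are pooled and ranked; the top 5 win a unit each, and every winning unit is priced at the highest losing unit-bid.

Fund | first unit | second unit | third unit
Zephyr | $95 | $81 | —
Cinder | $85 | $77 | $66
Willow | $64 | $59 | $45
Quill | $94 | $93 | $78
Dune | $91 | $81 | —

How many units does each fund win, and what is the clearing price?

All unit-bids, highest first — top 5: 95 (Zephyr-1), 94 (Quill-1), 93 (Quill-2), 91 (Dune-1), 85 (Cinder-1)
First bid not allocated: $81.
Allocation: Cinder 1, Dune 1, Quill 2, Zephyr 1.

Cinder 1, Dune 1, Quill 2, Zephyr 1; clearing price $81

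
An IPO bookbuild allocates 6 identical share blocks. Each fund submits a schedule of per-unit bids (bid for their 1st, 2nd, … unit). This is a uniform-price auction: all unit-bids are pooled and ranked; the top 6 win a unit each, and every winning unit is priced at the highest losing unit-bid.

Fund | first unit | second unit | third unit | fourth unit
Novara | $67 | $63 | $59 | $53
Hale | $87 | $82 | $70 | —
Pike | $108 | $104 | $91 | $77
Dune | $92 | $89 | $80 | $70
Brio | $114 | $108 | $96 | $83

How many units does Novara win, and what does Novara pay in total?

Pooled unit-bids ranked (top 6): 114 (Brio-1), 108 (Pike-1), 108 (Brio-2), 104 (Pike-2), 96 (Brio-3), 92 (Dune-1)
First bid not allocated: $91.
Novara wins 0 unit(s) at $91 each.

Novara: 0 units, pays $0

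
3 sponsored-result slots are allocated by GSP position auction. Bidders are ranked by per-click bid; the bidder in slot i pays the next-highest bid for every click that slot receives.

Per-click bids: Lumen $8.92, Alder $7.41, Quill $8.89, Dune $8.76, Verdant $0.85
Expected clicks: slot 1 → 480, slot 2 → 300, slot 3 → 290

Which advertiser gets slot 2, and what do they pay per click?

Quill; $8.76 per click

Ranked by bid: $8.92 (Lumen) > $8.89 (Quill) > $8.76 (Dune) > $7.41 (Alder) > …
Slot 2 goes to the second-ranked bidder, Quill, who pays the next bid down: $8.76/click.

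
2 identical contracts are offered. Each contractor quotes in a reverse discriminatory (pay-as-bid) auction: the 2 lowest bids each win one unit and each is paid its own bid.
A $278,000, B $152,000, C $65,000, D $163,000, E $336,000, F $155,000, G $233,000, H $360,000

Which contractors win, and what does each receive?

C $65,000, B $152,000

Ordering the bids: 65,000 (C), 152,000 (B), 155,000 (F), 163,000 (D), …
Winners (2 units): C, B.
Each winner is paid its own bid: C $65,000, B $152,000.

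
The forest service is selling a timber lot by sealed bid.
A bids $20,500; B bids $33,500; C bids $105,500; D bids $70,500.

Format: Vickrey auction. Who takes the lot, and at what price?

Bids ranked: 105,500 (C) > 70,500 (D) > 33,500 (B) > 20,500 (A)
Second-price: C pays D's bid of $70,500.

C pays $70,500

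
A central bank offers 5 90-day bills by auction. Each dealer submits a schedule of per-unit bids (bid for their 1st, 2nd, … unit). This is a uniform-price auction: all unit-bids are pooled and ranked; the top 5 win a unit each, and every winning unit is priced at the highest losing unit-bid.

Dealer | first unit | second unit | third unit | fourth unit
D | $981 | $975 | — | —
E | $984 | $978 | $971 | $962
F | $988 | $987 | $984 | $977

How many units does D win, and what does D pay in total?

D: 1 unit, pays $978

Merging the schedules and taking the best 5: 988 (F-1), 987 (F-2), 984 (E-1), 984 (F-3), 981 (D-1)
Highest rejected unit-bid = $978.
D wins 1 unit(s) at $978 each.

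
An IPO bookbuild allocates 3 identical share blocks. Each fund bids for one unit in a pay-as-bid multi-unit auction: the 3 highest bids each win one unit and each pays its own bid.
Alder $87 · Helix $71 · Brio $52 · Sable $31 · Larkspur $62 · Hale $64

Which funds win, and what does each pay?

Sorting: 87 (Alder), 71 (Helix), 64 (Hale), 62 (Larkspur), 52 (Brio), …
The 3 highest are Alder, Helix, Hale.
Each winner pays its own bid: Alder $87, Helix $71, Hale $64.

Alder $87, Helix $71, Hale $64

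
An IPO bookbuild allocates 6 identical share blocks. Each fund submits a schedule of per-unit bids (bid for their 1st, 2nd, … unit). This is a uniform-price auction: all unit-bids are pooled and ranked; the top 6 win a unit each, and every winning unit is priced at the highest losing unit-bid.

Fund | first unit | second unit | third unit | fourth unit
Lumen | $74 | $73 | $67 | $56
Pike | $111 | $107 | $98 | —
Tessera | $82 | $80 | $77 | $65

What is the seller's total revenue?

Total revenue: $444

All unit-bids, highest first — top 6: 111 (Pike-1), 107 (Pike-2), 98 (Pike-3), 82 (Tessera-1), 80 (Tessera-2), 77 (Tessera-3)
Highest rejected unit-bid = $74.
Allocation: Pike 3, Tessera 3. Every unit priced at $74.
Revenue = 6 × 74 = $444.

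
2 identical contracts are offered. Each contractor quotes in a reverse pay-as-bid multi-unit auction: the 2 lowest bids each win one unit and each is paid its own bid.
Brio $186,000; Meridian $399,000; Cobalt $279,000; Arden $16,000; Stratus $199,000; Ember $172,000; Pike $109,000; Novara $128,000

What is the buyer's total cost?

Total cost: $125,000

Ordering the bids: 16,000 (Arden), 109,000 (Pike), 128,000 (Novara), 172,000 (Ember), …
The 2 lowest are Arden, Pike.
Total cost = 16,000 + 109,000 = $125,000.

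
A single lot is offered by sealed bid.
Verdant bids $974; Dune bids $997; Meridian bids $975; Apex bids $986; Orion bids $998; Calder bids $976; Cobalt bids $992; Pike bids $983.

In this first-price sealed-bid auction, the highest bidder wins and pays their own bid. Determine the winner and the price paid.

Orion pays $998

Bids in order: 998 (Orion) > 997 (Dune) > 992 (Cobalt) > 986 (Apex) > 983 (Pike) > 976 (Calder) > …
First-price: Orion pays what they bid, $998.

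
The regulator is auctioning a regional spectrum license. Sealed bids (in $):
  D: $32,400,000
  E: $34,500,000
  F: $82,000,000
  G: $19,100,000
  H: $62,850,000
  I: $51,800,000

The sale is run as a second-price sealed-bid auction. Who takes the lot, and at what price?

Rule: the highest bidder wins and pays the second-highest bid.
Sorting bids: 82,000,000 (F) > 62,850,000 (H) > 51,800,000 (I) > 34,500,000 (E) > 32,400,000 (D) > 19,100,000 (G)
Second-price: F pays H's bid of $62,850,000.

F pays $62,850,000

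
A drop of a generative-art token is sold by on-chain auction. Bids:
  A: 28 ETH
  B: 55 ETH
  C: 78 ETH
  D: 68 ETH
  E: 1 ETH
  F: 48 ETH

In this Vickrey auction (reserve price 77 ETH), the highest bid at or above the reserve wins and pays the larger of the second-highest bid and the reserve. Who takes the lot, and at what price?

Vickrey auction (reserve price 77 ETH): the highest bid at or above the reserve wins and pays the larger of the second-highest bid and the reserve.
Bids in order: 78 (C) > 68 (D) > 55 (B) > 48 (F) > 28 (A) > 1 (E)
Highest eligible bid: C at 78 ETH.
Second-highest bid 68 ETH is below the reserve 77 ETH, so the reserve binds → payment 77 ETH.

C pays 77 ETH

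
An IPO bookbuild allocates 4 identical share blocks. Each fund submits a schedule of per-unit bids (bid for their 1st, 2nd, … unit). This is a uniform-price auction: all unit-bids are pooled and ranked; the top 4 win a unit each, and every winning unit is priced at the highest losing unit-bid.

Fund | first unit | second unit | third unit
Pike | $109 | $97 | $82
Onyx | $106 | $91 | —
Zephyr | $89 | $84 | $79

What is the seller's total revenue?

Merging the schedules and taking the best 4: 109 (Pike-1), 106 (Onyx-1), 97 (Pike-2), 91 (Onyx-2)
First bid not allocated: $89.
Allocation: Onyx 2, Pike 2. Every unit priced at $89.
Revenue = 4 × 89 = $356.

Total revenue: $356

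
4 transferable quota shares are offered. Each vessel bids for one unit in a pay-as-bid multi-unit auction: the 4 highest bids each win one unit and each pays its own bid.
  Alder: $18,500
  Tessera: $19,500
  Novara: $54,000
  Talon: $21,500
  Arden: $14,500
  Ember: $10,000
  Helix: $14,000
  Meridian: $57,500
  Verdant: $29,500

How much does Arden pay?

Arden pays $0

Bids ranked high→low: 57,500 (Meridian), 54,000 (Novara), 29,500 (Verdant), 21,500 (Talon), 19,500 (Tessera), 18,500 (Alder), …
The 4 highest are Meridian, Novara, Verdant, Talon.
Arden does not win → $0.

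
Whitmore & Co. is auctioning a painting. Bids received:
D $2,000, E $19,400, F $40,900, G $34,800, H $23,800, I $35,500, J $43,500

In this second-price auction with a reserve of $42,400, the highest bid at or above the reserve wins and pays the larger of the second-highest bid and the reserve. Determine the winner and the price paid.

J pays $42,400

Rule: the highest bid at or above the reserve wins and pays the larger of the second-highest bid and the reserve.
Bids in order: 43,500 (J) > 40,900 (F) > 35,500 (I) > 34,800 (G) > 23,800 (H) > 19,400 (E) > …
J has the top bid at or above the reserve ($43,500).
max(second-highest $40,900, reserve $42,400) = $42,400.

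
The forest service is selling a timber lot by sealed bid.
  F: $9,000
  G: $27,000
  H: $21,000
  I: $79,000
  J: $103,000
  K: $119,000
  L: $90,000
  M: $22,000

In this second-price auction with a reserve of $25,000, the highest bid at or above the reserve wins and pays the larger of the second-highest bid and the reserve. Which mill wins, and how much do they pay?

K pays $103,000

Bids in order: 119,000 (K) > 103,000 (J) > 90,000 (L) > 79,000 (I) > 27,000 (G) > 22,000 (M) > …
Highest eligible bid: K at $119,000.
max(second-highest $103,000, reserve $25,000) = $103,000; the reserve does not bind.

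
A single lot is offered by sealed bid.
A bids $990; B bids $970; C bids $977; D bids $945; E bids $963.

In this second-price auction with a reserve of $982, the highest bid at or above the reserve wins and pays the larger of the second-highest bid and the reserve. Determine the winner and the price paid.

Second-price auction with a reserve of $982: the highest bid at or above the reserve wins and pays the larger of the second-highest bid and the reserve.
Bids ranked: 990 (A) > 977 (C) > 970 (B) > 963 (E) > 945 (D)
A has the top bid at or above the reserve ($990).
Second-highest bid $977 is below the reserve $982, so the reserve binds → payment $982.

A pays $982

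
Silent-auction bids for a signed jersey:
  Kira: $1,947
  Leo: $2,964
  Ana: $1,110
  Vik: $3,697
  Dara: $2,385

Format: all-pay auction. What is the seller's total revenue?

Total revenue: $12,103

All-pay auction: the highest bidder wins the item, but every bidder pays their own bid.
Sorting bids: 3,697 (Vik) > 2,964 (Leo) > 2,385 (Dara) > 1,947 (Kira) > 1,110 (Ana)
Vik wins with the top bid; all bids are sunk regardless.
Every bidder forfeits their bid regardless of winning.
Revenue = 1,947 + 2,964 + 1,110 + 3,697 + 2,385 = $12,103.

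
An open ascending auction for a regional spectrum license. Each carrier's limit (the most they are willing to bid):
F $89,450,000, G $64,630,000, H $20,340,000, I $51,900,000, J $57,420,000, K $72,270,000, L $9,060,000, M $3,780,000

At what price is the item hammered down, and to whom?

Limits ranked: 89,450,000 (F) > 72,270,000 (K) > 64,630,000 (G) > 57,420,000 (J) > 51,900,000 (I) > 20,340,000 (H) > …
K is the last rival to drop out, at $72,270,000; F remains and wins at that price.

F wins at $72,270,000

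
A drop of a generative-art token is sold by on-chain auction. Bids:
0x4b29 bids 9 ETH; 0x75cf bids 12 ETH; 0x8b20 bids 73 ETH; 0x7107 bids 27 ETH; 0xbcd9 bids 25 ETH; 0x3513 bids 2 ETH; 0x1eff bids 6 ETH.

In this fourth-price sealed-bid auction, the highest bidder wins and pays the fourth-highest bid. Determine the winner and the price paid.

Bids in order: 73 (0x8b20) > 27 (0x7107) > 25 (0xbcd9) > 12 (0x75cf) > 9 (0x4b29) > 6 (0x1eff) > …
0x8b20 wins; payment is bid #4 in the ranking = 12 ETH.

0x8b20 pays 12 ETH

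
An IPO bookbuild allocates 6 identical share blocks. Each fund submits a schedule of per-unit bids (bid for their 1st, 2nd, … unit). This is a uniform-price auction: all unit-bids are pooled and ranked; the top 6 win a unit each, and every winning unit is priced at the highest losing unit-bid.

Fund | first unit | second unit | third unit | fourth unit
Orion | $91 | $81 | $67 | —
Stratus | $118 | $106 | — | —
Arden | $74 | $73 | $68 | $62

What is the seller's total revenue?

Pooled unit-bids ranked (top 6): 118 (Stratus-1), 106 (Stratus-2), 91 (Orion-1), 81 (Orion-2), 74 (Arden-1), 73 (Arden-2)
Highest rejected unit-bid = $68.
Allocation: Arden 2, Orion 2, Stratus 2. Every unit priced at $68.
Revenue = 6 × 68 = $408.

Total revenue: $408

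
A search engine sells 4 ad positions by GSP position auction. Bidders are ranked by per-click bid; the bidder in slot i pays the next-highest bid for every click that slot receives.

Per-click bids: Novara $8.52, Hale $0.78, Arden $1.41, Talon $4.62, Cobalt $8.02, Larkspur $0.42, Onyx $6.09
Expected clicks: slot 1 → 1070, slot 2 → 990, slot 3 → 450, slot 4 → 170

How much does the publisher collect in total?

Total revenue: $16929.20

Per-click bids in order: $8.52 (Novara) > $8.02 (Cobalt) > $6.09 (Onyx) > $4.62 (Talon) > $1.41 (Arden) > …
Slot 1: Novara pays $8.02 × 1070 = $8581.40
Slot 2: Cobalt pays $6.09 × 990 = $6029.10
Slot 3: Onyx pays $4.62 × 450 = $2079.00
Slot 4: Talon pays $1.41 × 170 = $239.70
Total = $16929.20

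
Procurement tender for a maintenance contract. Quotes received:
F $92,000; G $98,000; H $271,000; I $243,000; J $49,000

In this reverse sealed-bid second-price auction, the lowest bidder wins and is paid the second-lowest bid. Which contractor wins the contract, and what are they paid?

Bids ranked: 49,000 (J) < 92,000 (F) < 98,000 (G) < 243,000 (I) < 271,000 (H)
Second-price: J is paid F's bid of $92,000.

J is paid $92,000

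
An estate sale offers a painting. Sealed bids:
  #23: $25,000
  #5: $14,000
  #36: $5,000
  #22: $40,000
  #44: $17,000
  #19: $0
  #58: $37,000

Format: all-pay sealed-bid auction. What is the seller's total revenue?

Sorting bids: 40,000 (#22) > 37,000 (#58) > 25,000 (#23) > 17,000 (#44) > 14,000 (#5) > 5,000 (#36) > …
Every bidder forfeits their bid regardless of winning.
Revenue = 25,000 + 14,000 + 5,000 + 40,000 + 17,000 + 0 + 37,000 = $138,000.

Total revenue: $138,000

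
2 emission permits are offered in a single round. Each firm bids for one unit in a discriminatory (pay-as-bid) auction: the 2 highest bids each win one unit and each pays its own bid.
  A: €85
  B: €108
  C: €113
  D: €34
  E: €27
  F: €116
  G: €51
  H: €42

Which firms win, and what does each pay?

Sorting: 116 (F), 113 (C), 108 (B), 85 (A), …
The 2 highest are F, C.
Each winner pays its own bid: F €116, C €113.

F €116, C €113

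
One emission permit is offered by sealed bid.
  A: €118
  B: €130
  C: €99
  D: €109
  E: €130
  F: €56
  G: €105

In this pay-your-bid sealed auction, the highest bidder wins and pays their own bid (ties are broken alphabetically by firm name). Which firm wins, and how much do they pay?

Rule: the highest bidder wins and pays their own bid.
Bids in order: 130 (B) > 130 (E) > 118 (A) > 109 (D) > 105 (G) > 99 (C) > …
Tie at €130 → B wins by tie-break.
First-price: B pays what they bid, €130.

B pays €130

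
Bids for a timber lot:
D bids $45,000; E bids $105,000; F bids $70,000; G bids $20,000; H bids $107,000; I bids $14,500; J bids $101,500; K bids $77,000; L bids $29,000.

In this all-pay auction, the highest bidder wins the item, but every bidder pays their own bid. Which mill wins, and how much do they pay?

All-pay auction: the highest bidder wins the item, but every bidder pays their own bid.
Sorting bids: 107,000 (H) > 105,000 (E) > 101,500 (J) > 77,000 (K) > 70,000 (F) > 45,000 (D) > …
H wins with the top bid; all bids are sunk regardless.

H pays $107,000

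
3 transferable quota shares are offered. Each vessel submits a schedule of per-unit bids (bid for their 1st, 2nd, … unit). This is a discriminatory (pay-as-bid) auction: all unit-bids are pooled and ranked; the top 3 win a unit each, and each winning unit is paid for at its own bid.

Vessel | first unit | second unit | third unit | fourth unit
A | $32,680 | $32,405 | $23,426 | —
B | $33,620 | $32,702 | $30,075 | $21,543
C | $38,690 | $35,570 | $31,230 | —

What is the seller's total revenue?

All unit-bids, highest first — top 3: 38,690 (C-1), 35,570 (C-2), 33,620 (B-1)
Next rejected bid: $32,702 (not a price — pay-as-bid).
Each winning unit pays its own bid.
Revenue = 38,690 + 35,570 + 33,620 = $107,880.

Total revenue: $107,880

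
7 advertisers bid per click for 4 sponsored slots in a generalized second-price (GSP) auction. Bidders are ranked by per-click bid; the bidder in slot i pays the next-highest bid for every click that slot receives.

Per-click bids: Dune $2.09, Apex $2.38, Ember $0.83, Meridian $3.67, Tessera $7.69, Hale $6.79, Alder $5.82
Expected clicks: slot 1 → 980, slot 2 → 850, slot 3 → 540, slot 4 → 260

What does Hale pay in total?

Hale pays $4947.00

Per-click bids in order: $7.69 (Tessera) > $6.79 (Hale) > $5.82 (Alder) > $3.67 (Meridian) > $2.38 (Apex) > …
Hale holds slot 2 → pays next bid $5.82 × 850 clicks = $4947.00.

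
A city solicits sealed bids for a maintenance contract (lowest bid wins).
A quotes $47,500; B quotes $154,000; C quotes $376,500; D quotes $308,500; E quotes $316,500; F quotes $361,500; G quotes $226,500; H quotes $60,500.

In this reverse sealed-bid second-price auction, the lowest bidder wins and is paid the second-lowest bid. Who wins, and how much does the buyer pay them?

A is paid $60,500

Reverse sealed-bid second-price auction: the lowest bidder wins and is paid the second-lowest bid.
Bids ranked: 47,500 (A) < 60,500 (H) < 154,000 (B) < 226,500 (G) < 308,500 (D) < 316,500 (E) < …
A wins with the lowest bid; price is set by the runner-up at $60,500.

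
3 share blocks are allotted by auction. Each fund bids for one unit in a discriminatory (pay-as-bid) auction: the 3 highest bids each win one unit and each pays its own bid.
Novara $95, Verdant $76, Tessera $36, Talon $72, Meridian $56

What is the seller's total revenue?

Sorting: 95 (Novara), 76 (Verdant), 72 (Talon), 56 (Meridian), 36 (Tessera)
Top 3: Novara, Verdant, Talon.
Total revenue = 95 + 76 + 72 = $243.

Total revenue: $243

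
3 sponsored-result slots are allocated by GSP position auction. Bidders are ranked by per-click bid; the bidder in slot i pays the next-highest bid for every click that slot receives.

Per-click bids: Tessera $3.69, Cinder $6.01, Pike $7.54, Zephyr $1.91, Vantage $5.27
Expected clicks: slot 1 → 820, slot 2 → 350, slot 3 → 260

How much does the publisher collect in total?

Per-click bids in order: $7.54 (Pike) > $6.01 (Cinder) > $5.27 (Vantage) > $3.69 (Tessera) > …
Slot 1: Pike pays $6.01 × 820 = $4928.20
Slot 2: Cinder pays $5.27 × 350 = $1844.50
Slot 3: Vantage pays $3.69 × 260 = $959.40
Total = $7732.10

Total revenue: $7732.10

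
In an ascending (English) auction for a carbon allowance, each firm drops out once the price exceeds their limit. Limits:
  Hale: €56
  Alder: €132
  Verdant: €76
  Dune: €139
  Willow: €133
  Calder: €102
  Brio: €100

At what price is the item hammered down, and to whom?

Limits ranked: 139 (Dune) > 133 (Willow) > 132 (Alder) > 102 (Calder) > 100 (Brio) > 76 (Verdant) > …
Once the price passes €133, only Dune is left; the hammer falls at Willow's limit of €133.

Dune wins at €133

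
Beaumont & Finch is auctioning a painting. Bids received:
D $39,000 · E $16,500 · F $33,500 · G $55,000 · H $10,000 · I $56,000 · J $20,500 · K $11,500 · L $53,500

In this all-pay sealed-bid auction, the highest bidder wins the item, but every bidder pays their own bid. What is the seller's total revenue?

Rule: the highest bidder wins the item, but every bidder pays their own bid.
Sorting bids: 56,000 (I) > 55,000 (G) > 53,500 (L) > 39,000 (D) > 33,500 (F) > 20,500 (J) > …
Every bidder forfeits their bid regardless of winning.
Revenue = 39,000 + 16,500 + 33,500 + 55,000 + 10,000 + 56,000 + 20,500 + 11,500 + 53,500 = $295,500.

Total revenue: $295,500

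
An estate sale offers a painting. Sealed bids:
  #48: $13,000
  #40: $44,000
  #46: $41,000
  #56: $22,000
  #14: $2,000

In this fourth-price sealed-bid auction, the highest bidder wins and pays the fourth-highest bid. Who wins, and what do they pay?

#40 pays $13,000

Fourth-price sealed-bid auction: the highest bidder wins and pays the fourth-highest bid.
Bids in order: 44,000 (#40) > 41,000 (#46) > 22,000 (#56) > 13,000 (#48) > 2,000 (#14)
#40 is highest; pays the fourth-highest bid, $13,000.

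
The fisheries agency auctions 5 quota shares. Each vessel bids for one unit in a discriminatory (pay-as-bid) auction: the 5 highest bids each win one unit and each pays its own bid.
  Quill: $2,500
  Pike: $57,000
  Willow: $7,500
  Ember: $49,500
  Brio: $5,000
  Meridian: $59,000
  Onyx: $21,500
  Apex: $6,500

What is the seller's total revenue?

Total revenue: $194,500

Ordering the bids: 59,000 (Meridian), 57,000 (Pike), 49,500 (Ember), 21,500 (Onyx), 7,500 (Willow), 6,500 (Apex), 5,000 (Brio), …
Top 5: Meridian, Pike, Ember, Onyx, Willow.
Total revenue = 59,000 + 57,000 + 49,500 + 21,500 + 7,500 = $194,500.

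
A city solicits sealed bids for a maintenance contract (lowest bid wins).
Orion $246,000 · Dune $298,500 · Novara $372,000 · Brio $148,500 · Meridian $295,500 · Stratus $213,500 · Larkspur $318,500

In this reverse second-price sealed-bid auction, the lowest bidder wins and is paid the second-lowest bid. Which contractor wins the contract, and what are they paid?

Bids ranked: 148,500 (Brio) < 213,500 (Stratus) < 246,000 (Orion) < 295,500 (Meridian) < 298,500 (Dune) < 318,500 (Larkspur) < …
Brio wins with the lowest bid; price is set by the runner-up at $213,500.

Brio is paid $213,500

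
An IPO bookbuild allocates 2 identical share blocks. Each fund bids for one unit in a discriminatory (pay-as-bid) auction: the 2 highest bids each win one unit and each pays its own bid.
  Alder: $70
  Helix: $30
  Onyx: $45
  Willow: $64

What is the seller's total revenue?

Total revenue: $134

Bids ranked high→low: 70 (Alder), 64 (Willow), 45 (Onyx), 30 (Helix)
Top 2: Alder, Willow.
Total revenue = 70 + 64 = $134.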